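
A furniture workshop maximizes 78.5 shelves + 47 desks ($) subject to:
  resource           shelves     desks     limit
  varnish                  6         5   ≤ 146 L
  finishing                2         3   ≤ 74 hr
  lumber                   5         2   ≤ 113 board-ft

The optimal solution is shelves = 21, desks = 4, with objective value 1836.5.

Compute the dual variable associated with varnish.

Check each constraint at x*: varnish 146/146 (tight); finishing 54/74 (slack 20); lumber 113/113 (tight).
Slack constraints have shadow price 0 (complementary slackness).
The binding rows give the dual system: 6·y_varnish + 5·y_lumber = 78.5 and 5·y_varnish + 2·y_lumber = 47.
This yields shadow prices y_varnish = 6, y_lumber = 8.5.
Shadow price of varnish = 6.

6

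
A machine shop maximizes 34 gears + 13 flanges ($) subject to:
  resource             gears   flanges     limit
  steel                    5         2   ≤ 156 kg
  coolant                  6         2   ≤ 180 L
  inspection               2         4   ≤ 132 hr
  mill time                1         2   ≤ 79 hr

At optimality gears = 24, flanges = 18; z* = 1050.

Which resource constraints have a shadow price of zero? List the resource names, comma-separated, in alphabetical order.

steel: 156/156 (binding)
coolant: 180/180 (binding)
inspection: 120/132 (slack 12)
mill time: 60/79 (slack 19)
By complementary slackness, a constraint with positive slack has shadow price 0 → inspection, mill time.

inspection, mill time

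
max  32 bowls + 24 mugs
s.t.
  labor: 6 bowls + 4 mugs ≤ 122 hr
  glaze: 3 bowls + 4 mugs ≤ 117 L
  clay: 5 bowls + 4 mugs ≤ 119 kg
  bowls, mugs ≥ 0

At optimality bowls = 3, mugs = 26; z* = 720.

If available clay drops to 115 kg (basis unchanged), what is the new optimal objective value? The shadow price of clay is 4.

704

Δb = -4, so new z* = 720 + (4)·(-4) = 720 − 16 = 704.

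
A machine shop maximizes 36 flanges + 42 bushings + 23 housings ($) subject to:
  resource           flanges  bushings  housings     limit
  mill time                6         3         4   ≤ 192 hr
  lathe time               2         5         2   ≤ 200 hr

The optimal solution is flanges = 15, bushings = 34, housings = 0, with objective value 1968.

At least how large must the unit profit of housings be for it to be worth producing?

28

Both mill time and lathe time are binding at x*.
The binding rows give the dual system: 6·y_mill time + 2·y_lathe time = 36 and 3·y_mill time + 5·y_lathe time = 42.
This yields shadow prices y_mill time = 4, y_lathe time = 6.
housings enters the basis when its profit ≥ yᵀa₃ = 4·4 + 6·2 = 28.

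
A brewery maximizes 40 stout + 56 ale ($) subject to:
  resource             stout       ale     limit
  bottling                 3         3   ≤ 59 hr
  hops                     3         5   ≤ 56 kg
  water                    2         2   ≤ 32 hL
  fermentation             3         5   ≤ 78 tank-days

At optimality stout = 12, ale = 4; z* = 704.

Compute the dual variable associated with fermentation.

0

At the optimum: bottling uses 48 of 59 (slack = 11); hops uses 56 of 56 (binding); water uses 32 of 32 (binding); fermentation uses 56 of 78 (slack = 22).
By complementary slackness, y = 0 for the non-binding constraints.
From A_Bᵀ y = c: 3·y_hops + 2·y_water = 40; 5·y_hops + 2·y_water = 56.
This yields shadow prices y_hops = 8, y_water = 8.
Shadow price of fermentation = 0.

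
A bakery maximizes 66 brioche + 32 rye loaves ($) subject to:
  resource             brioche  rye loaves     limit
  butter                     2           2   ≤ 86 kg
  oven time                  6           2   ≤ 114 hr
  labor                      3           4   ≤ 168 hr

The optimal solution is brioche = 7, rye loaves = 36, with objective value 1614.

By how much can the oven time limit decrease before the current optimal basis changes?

12

Binding constraints: butter, oven time. The basis is B = [[2,2],[6,2]] with det -8.
Per unit decrease in oven time, x* moves by d = (-0.25, 0.25).
The basis stays optimal until labor becomes binding; allowable decrease = 12 hr.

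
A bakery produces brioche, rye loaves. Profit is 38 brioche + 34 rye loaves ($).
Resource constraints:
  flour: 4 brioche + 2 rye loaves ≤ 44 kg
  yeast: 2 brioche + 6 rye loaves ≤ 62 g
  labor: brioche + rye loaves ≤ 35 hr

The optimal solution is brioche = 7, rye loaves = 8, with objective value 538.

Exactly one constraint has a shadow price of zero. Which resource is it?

flour: 44/44 (binding)
yeast: 62/62 (binding)
labor: 15/35 (slack 20)
By complementary slackness, a constraint with positive slack has shadow price 0 → labor.

labor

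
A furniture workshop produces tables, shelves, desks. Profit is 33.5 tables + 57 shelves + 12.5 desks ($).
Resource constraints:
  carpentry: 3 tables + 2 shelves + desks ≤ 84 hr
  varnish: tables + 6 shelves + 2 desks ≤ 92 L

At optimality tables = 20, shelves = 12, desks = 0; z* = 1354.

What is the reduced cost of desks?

-9.5

At the optimum: carpentry uses 84 of 84 (binding); varnish uses 92 of 92 (binding).
From A_Bᵀ y = c: 3·y_carpentry + 1·y_varnish = 33.5; 2·y_carpentry + 6·y_varnish = 57.
→ y_carpentry = 9 and y_varnish = 6.5.
Reduced cost of desks: c₃ − yᵀa₃ = 12.5 − (9·1 + 6.5·2) = 12.5 − 22 = -9.5.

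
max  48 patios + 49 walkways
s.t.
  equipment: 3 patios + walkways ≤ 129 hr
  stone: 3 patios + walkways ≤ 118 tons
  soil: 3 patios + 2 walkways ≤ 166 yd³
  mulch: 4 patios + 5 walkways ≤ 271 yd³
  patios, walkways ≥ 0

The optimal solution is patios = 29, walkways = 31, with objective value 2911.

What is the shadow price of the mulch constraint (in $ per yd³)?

9

Binding: stone and mulch. Non-binding: equipment (11 unused), soil (17 unused).
Slack constraints have shadow price 0 (complementary slackness).
The binding rows give the dual system: 3·y_stone + 4·y_mulch = 48 and 1·y_stone + 5·y_mulch = 49.
Solving: y_stone = 4, y_mulch = 9.
Shadow price of mulch = 9.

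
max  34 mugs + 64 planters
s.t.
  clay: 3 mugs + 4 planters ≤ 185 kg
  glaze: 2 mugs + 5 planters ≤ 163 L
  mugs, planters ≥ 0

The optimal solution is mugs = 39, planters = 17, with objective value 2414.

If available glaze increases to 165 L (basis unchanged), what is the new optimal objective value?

Check each constraint at x*: clay 185/185 (tight); glaze 163/163 (tight).
Dual feasibility on the basic columns requires 3·y_clay + 2·y_glaze = 34, 4·y_clay + 5·y_glaze = 64.
→ y_clay = 6 and y_glaze = 8.
Δz = y_glaze·Δb = 8 × (2) = 16, so new z* = 2414 + 16 = 2430.

2430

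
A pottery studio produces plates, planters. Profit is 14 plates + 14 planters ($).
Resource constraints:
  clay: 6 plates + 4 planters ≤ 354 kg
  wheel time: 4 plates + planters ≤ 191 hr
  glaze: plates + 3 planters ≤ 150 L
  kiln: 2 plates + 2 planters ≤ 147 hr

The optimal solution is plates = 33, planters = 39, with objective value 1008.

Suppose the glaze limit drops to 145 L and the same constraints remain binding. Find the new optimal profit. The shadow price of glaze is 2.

998

Δb = -5, so new z* = 1008 + (2)·(-5) = 1008 − 10 = 998.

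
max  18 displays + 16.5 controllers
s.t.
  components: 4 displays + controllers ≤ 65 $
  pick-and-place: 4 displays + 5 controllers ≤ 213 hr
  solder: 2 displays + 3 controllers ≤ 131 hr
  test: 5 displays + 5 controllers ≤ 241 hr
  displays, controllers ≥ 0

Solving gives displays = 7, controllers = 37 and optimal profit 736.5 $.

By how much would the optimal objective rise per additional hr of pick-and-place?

At the optimum: components uses 65 of 65 (binding); pick-and-place uses 213 of 213 (binding); solder uses 125 of 131 (slack = 6); test uses 220 of 241 (slack = 21).
Since solder, test are not tight, their duals are 0.
From A_Bᵀ y = c: 4·y_components + 4·y_pick-and-place = 18; 1·y_components + 5·y_pick-and-place = 16.5.
Solving: y_components = 1.5, y_pick-and-place = 3.
Shadow price of pick-and-place = 3.

3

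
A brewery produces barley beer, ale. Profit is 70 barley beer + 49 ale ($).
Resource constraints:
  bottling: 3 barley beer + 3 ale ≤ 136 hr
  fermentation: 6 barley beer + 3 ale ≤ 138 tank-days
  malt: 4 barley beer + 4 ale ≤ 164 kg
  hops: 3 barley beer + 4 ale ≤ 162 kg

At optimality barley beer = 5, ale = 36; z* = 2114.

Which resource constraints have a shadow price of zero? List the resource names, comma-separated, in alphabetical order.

bottling: 123/136 (slack 13)
fermentation: 138/138 (binding)
malt: 164/164 (binding)
hops: 159/162 (slack 3)
By complementary slackness, a constraint with positive slack has shadow price 0 → bottling, hops.

bottling, hops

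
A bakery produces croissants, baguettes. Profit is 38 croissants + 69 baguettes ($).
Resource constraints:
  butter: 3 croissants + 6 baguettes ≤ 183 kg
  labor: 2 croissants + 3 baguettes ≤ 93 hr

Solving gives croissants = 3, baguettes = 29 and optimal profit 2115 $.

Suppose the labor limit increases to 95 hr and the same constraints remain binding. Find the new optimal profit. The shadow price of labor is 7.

2129

Δb = 2, so new z* = 2115 + (7)·(2) = 2115 + 14 = 2129.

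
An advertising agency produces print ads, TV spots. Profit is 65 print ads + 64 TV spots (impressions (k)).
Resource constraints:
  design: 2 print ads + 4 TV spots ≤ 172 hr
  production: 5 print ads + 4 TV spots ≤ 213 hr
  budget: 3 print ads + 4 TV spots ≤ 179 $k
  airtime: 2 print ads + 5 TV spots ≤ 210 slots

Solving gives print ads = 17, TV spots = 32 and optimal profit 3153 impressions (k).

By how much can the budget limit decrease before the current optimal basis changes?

Binding constraints: production, budget. The basis is B = [[5,4],[3,4]] with det 8.
Per unit decrease in budget, x* moves by d = (0.5, -0.625).
The basis stays optimal until TV spots reaches 0; allowable decrease = 51.2 $k.

51.2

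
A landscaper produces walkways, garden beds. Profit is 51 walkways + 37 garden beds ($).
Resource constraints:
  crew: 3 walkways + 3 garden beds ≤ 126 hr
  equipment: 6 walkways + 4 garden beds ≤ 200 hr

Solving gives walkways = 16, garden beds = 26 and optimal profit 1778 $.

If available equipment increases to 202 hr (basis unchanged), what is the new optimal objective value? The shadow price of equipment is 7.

Δb = 2, so new z* = 1778 + (7)·(2) = 1778 + 14 = 1792.

1792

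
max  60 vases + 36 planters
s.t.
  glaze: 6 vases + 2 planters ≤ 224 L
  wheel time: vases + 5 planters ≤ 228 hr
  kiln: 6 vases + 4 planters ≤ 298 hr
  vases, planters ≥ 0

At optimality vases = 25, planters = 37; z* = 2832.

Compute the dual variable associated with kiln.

8

Binding: glaze and kiln. Non-binding: wheel time (18 unused).
Since wheel time is not tight, its dual is 0.
From A_Bᵀ y = c: 6·y_glaze + 6·y_kiln = 60; 2·y_glaze + 4·y_kiln = 36.
→ y_glaze = 2 and y_kiln = 8.
Shadow price of kiln = 8.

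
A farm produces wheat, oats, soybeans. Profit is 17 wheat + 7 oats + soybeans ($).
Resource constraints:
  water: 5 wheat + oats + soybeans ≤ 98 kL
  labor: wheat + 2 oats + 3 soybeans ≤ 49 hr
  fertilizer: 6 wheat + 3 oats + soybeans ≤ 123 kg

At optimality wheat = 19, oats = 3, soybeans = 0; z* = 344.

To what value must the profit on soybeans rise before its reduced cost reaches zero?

Check each constraint at x*: water 98/98 (tight); labor 25/49 (slack 24); fertilizer 123/123 (tight).
By complementary slackness, y = 0 for the non-binding constraint.
Dual feasibility on the basic columns requires 5·y_water + 6·y_fertilizer = 17, 1·y_water + 3·y_fertilizer = 7.
→ y_water = 1 and y_fertilizer = 2.
soybeans enters the basis when its profit ≥ yᵀa₃ = 1·1 + 2·1 = 3.

3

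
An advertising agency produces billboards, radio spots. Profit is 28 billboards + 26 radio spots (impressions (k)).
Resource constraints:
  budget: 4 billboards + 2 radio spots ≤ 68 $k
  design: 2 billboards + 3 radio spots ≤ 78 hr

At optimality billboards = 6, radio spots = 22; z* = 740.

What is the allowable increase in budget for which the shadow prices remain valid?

Binding constraints: budget, design. The basis is B = [[4,2],[2,3]] with det 8.
Per unit increase in budget, x* moves by d = (0.375, -0.25).
The basis stays optimal until radio spots reaches 0; allowable increase = 88 $k.

88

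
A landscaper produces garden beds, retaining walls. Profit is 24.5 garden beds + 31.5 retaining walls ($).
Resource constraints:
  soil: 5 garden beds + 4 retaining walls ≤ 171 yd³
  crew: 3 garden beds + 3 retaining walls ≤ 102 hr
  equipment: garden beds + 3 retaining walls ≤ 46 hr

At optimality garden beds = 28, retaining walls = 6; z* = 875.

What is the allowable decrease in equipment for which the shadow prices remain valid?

Binding constraints: crew, equipment. The basis is B = [[3,3],[1,3]] with det 6.
Per unit decrease in equipment, x* moves by d = (0.5, -0.5).
The basis stays optimal until retaining walls reaches 0; allowable decrease = 12 hr.

12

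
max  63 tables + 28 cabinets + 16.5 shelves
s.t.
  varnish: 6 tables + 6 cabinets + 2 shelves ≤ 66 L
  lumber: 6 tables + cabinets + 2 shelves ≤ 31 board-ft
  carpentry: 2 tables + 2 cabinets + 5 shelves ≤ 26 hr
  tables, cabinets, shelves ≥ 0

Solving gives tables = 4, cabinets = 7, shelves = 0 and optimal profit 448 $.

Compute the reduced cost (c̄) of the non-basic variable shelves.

Check each constraint at x*: varnish 66/66 (tight); lumber 31/31 (tight); carpentry 22/26 (slack 4).
Since carpentry is not tight, its dual is 0.
From A_Bᵀ y = c: 6·y_varnish + 6·y_lumber = 63; 6·y_varnish + 1·y_lumber = 28.
→ y_varnish = 3.5 and y_lumber = 7.
Reduced cost of shelves: c₃ − yᵀa₃ = 16.5 − (3.5·2 + 7·2) = 16.5 − 21 = -4.5.

-4.5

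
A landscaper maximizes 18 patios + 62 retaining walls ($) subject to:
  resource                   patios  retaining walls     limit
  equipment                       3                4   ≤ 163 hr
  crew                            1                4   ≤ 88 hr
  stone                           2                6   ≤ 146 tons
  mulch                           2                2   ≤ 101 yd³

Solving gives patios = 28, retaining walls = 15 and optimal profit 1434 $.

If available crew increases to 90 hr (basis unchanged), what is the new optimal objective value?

1450

Binding: crew and stone. Non-binding: equipment (19 unused), mulch (15 unused).
Slack constraints have shadow price 0 (complementary slackness).
Dual feasibility on the basic columns requires 1·y_crew + 2·y_stone = 18, 4·y_crew + 6·y_stone = 62.
Solving: y_crew = 8, y_stone = 5.
Δz = y_crew·Δb = 8 × (2) = 16, so new z* = 1434 + 16 = 1450.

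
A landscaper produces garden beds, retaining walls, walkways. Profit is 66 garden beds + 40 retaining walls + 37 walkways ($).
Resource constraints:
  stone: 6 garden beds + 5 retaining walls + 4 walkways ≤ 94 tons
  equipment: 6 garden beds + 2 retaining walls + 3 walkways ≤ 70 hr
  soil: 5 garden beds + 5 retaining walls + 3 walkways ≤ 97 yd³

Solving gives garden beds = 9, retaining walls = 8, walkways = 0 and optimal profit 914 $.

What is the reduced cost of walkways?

-2

Binding: stone and equipment. Non-binding: soil (12 unused).
By complementary slackness, y = 0 for the non-binding constraint.
From A_Bᵀ y = c: 6·y_stone + 6·y_equipment = 66; 5·y_stone + 2·y_equipment = 40.
Solving: y_stone = 6, y_equipment = 5.
Reduced cost of walkways: c₃ − yᵀa₃ = 37 − (6·4 + 5·3) = 37 − 39 = -2.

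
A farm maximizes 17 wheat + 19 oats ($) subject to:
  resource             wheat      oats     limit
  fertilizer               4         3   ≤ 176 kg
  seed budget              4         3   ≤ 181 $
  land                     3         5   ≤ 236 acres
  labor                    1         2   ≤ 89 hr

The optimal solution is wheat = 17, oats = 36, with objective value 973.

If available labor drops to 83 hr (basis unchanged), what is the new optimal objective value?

At the optimum: fertilizer uses 176 of 176 (binding); seed budget uses 176 of 181 (slack = 5); land uses 231 of 236 (slack = 5); labor uses 89 of 89 (binding).
Slack constraints have shadow price 0 (complementary slackness).
From A_Bᵀ y = c: 4·y_fertilizer + 1·y_labor = 17; 3·y_fertilizer + 2·y_labor = 19.
Solving: y_fertilizer = 3, y_labor = 5.
Δz = y_labor·Δb = 5 × (-6) = -30, so new z* = 973 − 30 = 943.

943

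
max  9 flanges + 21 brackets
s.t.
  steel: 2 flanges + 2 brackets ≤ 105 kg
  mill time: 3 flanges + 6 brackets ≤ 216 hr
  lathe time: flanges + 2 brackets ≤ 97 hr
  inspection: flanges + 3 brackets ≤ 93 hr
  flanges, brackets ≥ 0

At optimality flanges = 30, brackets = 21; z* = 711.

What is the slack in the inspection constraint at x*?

0

inspection used = 1·30 + 3·21 = 93; slack = 93 − 93 = 0.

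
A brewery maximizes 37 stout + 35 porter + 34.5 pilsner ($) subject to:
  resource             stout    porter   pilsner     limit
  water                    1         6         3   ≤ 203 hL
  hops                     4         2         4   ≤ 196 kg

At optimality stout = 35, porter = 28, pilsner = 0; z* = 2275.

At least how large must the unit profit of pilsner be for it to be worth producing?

Both water and hops are binding at x*.
The binding rows give the dual system: 1·y_water + 4·y_hops = 37 and 6·y_water + 2·y_hops = 35.
Solving: y_water = 3, y_hops = 8.5.
pilsner enters the basis when its profit ≥ yᵀa₃ = 3·3 + 8.5·4 = 43.

43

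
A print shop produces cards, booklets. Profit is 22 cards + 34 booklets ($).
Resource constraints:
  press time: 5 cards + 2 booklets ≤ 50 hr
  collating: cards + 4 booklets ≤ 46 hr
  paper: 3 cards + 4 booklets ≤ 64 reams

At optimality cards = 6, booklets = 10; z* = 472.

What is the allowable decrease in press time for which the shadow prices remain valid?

Binding constraints: press time, collating. The basis is B = [[5,2],[1,4]] with det 18.
Per unit decrease in press time, x* moves by d = (-0.2222, 0.0556).
The basis stays optimal until cards reaches 0; allowable decrease = 27 hr.

27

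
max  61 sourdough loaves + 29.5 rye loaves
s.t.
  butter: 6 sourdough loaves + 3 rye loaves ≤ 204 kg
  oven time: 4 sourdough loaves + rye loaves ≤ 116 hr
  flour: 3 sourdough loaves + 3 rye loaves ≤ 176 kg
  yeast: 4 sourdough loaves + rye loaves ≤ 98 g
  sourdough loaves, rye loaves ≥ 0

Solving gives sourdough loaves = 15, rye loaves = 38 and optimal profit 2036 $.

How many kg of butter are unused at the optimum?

butter used = 6·15 + 3·38 = 204; slack = 204 − 204 = 0.

0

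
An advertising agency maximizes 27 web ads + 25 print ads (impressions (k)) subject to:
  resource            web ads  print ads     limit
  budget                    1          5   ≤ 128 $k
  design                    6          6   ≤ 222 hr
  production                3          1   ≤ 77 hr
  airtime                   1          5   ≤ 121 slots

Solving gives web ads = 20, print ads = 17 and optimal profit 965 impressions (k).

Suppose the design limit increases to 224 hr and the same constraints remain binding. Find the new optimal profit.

Check each constraint at x*: budget 105/128 (slack 23); design 222/222 (tight); production 77/77 (tight); airtime 105/121 (slack 16).
Slack constraints have shadow price 0 (complementary slackness).
Dual feasibility on the basic columns requires 6·y_design + 3·y_production = 27, 6·y_design + 1·y_production = 25.
→ y_design = 4 and y_production = 1.
Δz = y_design·Δb = 4 × (2) = 8, so new z* = 965 + 8 = 973.

973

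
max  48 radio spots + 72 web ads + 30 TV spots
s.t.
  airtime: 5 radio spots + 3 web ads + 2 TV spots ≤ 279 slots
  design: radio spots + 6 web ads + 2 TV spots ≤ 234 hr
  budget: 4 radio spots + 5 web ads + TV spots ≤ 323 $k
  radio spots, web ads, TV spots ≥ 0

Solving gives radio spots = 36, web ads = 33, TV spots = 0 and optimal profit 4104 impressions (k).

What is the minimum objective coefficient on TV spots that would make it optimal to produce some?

32

At the optimum: airtime uses 279 of 279 (binding); design uses 234 of 234 (binding); budget uses 309 of 323 (slack = 14).
Slack constraints have shadow price 0 (complementary slackness).
The binding rows give the dual system: 5·y_airtime + 1·y_design = 48 and 3·y_airtime + 6·y_design = 72.
Solving: y_airtime = 8, y_design = 8.
TV spots enters the basis when its profit ≥ yᵀa₃ = 8·2 + 8·2 = 32.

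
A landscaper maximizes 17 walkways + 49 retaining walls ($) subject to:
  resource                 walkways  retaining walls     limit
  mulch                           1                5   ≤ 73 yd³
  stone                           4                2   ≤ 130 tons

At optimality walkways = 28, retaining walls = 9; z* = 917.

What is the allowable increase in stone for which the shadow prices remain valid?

Binding constraints: mulch, stone. The basis is B = [[1,5],[4,2]] with det -18.
Per unit increase in stone, x* moves by d = (0.2778, -0.0556).
The basis stays optimal until retaining walls reaches 0; allowable increase = 162 tons.

162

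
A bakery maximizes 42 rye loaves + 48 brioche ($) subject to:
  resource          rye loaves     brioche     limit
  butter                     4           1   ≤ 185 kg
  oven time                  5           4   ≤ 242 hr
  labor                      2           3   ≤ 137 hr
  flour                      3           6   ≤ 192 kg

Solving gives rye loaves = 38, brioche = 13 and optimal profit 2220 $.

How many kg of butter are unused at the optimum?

butter used = 4·38 + 1·13 = 165; slack = 185 − 165 = 20.

20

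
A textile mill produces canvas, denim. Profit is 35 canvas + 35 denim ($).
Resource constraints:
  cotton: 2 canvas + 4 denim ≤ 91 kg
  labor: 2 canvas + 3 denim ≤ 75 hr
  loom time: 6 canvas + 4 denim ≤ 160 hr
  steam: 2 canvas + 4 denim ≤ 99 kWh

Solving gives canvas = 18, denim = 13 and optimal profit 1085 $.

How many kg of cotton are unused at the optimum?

cotton used = 2·18 + 4·13 = 88; slack = 91 − 88 = 3.

3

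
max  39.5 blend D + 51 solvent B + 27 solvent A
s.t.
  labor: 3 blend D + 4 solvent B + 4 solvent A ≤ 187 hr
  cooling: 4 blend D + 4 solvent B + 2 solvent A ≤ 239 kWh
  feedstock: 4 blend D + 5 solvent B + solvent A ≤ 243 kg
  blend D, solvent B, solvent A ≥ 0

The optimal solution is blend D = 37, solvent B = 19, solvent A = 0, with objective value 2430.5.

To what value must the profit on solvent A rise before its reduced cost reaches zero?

Binding: labor and feedstock. Non-binding: cooling (15 unused).
By complementary slackness, y = 0 for the non-binding constraint.
Dual feasibility on the basic columns requires 3·y_labor + 4·y_feedstock = 39.5, 4·y_labor + 5·y_feedstock = 51.
Solving: y_labor = 6.5, y_feedstock = 5.
solvent A enters the basis when its profit ≥ yᵀa₃ = 6.5·4 + 5·1 = 31.

31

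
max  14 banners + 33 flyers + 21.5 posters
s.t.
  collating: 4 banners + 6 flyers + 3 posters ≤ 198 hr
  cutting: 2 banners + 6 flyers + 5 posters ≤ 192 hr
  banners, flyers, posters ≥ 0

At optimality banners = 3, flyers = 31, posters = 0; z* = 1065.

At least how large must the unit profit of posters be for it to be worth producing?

24.5

Both collating and cutting are binding at x*.
Dual feasibility on the basic columns requires 4·y_collating + 2·y_cutting = 14, 6·y_collating + 6·y_cutting = 33.
Solving: y_collating = 1.5, y_cutting = 4.
posters enters the basis when its profit ≥ yᵀa₃ = 1.5·3 + 4·5 = 24.5.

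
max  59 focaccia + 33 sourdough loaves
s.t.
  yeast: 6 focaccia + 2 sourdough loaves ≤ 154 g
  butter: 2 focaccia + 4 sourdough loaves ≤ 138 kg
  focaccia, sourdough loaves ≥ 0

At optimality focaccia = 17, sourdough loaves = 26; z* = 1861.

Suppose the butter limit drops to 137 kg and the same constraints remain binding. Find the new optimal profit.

Both yeast and butter are binding at x*.
The binding rows give the dual system: 6·y_yeast + 2·y_butter = 59 and 2·y_yeast + 4·y_butter = 33.
→ y_yeast = 8.5 and y_butter = 4.
Δz = y_butter·Δb = 4 × (-1) = -4, so new z* = 1861 − 4 = 1857.

1857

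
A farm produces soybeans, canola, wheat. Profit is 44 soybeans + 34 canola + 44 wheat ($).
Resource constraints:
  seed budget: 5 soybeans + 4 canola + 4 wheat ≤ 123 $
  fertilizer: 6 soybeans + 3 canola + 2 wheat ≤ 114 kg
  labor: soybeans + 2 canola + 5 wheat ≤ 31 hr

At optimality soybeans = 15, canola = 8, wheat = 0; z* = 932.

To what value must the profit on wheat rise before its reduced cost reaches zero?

52

Check each constraint at x*: seed budget 107/123 (slack 16); fertilizer 114/114 (tight); labor 31/31 (tight).
Since seed budget is not tight, its dual is 0.
The binding rows give the dual system: 6·y_fertilizer + 1·y_labor = 44 and 3·y_fertilizer + 2·y_labor = 34.
This yields shadow prices y_fertilizer = 6, y_labor = 8.
wheat enters the basis when its profit ≥ yᵀa₃ = 6·2 + 8·5 = 52.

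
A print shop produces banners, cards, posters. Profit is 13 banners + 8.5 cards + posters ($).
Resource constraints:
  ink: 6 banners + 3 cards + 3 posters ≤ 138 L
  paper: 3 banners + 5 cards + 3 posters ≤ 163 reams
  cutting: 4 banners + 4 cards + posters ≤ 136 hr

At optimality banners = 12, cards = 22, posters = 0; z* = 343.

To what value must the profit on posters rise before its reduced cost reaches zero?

5.5

At the optimum: ink uses 138 of 138 (binding); paper uses 146 of 163 (slack = 17); cutting uses 136 of 136 (binding).
Slack constraints have shadow price 0 (complementary slackness).
From A_Bᵀ y = c: 6·y_ink + 4·y_cutting = 13; 3·y_ink + 4·y_cutting = 8.5.
This yields shadow prices y_ink = 1.5, y_cutting = 1.
posters enters the basis when its profit ≥ yᵀa₃ = 1.5·3 + 1·1 = 5.5.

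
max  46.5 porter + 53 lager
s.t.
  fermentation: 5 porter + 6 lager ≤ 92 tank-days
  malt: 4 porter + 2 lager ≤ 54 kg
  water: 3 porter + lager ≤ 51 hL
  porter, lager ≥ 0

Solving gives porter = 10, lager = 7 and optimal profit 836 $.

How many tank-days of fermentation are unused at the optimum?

0

fermentation used = 5·10 + 6·7 = 92; slack = 92 − 92 = 0.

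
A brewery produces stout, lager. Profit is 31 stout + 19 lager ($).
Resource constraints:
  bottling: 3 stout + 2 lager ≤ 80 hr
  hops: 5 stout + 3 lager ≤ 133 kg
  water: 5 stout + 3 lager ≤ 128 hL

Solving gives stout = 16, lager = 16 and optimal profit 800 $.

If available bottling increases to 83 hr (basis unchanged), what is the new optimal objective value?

806

Binding: bottling and water. Non-binding: hops (5 unused).
Since hops is not tight, its dual is 0.
The binding rows give the dual system: 3·y_bottling + 5·y_water = 31 and 2·y_bottling + 3·y_water = 19.
→ y_bottling = 2 and y_water = 5.
Δz = y_bottling·Δb = 2 × (3) = 6, so new z* = 800 + 6 = 806.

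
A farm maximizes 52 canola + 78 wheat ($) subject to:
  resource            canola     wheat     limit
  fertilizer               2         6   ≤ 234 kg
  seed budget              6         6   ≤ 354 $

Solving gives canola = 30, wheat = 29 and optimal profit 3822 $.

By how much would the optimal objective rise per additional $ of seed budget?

Both fertilizer and seed budget are binding at x*.
From A_Bᵀ y = c: 2·y_fertilizer + 6·y_seed budget = 52; 6·y_fertilizer + 6·y_seed budget = 78.
Solving: y_fertilizer = 6.5, y_seed budget = 6.5.
Shadow price of seed budget = 6.5.

6.5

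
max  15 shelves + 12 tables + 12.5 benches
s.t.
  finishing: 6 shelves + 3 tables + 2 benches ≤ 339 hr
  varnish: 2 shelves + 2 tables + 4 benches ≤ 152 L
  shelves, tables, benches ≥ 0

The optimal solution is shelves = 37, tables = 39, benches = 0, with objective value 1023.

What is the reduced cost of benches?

At the optimum: finishing uses 339 of 339 (binding); varnish uses 152 of 152 (binding).
From A_Bᵀ y = c: 6·y_finishing + 2·y_varnish = 15; 3·y_finishing + 2·y_varnish = 12.
Solving: y_finishing = 1, y_varnish = 4.5.
Reduced cost of benches: c₃ − yᵀa₃ = 12.5 − (1·2 + 4.5·4) = 12.5 − 20 = -7.5.

-7.5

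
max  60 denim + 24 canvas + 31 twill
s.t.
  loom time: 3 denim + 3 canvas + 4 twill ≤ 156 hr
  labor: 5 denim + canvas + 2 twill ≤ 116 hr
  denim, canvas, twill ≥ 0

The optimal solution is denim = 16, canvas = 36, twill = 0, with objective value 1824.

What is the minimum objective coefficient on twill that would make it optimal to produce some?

Both loom time and labor are binding at x*.
From A_Bᵀ y = c: 3·y_loom time + 5·y_labor = 60; 3·y_loom time + 1·y_labor = 24.
→ y_loom time = 5 and y_labor = 9.
twill enters the basis when its profit ≥ yᵀa₃ = 5·4 + 9·2 = 38.

38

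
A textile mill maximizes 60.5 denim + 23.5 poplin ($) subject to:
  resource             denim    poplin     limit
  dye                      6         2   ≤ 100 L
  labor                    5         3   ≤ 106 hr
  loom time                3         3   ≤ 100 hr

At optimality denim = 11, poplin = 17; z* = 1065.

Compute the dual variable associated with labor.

2.5

Check each constraint at x*: dye 100/100 (tight); labor 106/106 (tight); loom time 84/100 (slack 16).
By complementary slackness, y = 0 for the non-binding constraint.
The binding rows give the dual system: 6·y_dye + 5·y_labor = 60.5 and 2·y_dye + 3·y_labor = 23.5.
This yields shadow prices y_dye = 8, y_labor = 2.5.
Shadow price of labor = 2.5.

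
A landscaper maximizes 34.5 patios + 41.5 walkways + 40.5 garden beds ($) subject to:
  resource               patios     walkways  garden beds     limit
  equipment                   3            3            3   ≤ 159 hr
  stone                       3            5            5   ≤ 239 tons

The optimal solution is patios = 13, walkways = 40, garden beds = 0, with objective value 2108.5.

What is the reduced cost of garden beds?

-1

Both equipment and stone are binding at x*.
Dual feasibility on the basic columns requires 3·y_equipment + 3·y_stone = 34.5, 3·y_equipment + 5·y_stone = 41.5.
Solving: y_equipment = 8, y_stone = 3.5.
Reduced cost of garden beds: c₃ − yᵀa₃ = 40.5 − (8·3 + 3.5·5) = 40.5 − 41.5 = -1.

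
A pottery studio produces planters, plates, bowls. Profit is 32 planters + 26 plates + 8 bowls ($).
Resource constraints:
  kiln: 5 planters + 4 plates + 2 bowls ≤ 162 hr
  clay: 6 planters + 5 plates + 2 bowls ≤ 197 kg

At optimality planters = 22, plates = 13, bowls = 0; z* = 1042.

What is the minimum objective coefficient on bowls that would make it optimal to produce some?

Check each constraint at x*: kiln 162/162 (tight); clay 197/197 (tight).
Dual feasibility on the basic columns requires 5·y_kiln + 6·y_clay = 32, 4·y_kiln + 5·y_clay = 26.
→ y_kiln = 4 and y_clay = 2.
bowls enters the basis when its profit ≥ yᵀa₃ = 4·2 + 2·2 = 12.

12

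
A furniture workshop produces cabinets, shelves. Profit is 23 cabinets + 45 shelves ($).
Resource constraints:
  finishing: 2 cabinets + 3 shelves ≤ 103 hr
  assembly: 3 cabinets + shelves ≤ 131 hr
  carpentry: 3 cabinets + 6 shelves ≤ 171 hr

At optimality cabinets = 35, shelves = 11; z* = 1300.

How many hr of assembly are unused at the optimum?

15

assembly used = 3·35 + 1·11 = 116; slack = 131 − 116 = 15.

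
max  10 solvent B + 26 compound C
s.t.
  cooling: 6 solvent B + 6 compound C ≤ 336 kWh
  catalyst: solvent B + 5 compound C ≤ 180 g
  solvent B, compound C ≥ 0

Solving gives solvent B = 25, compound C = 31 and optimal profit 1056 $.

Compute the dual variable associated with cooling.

At the optimum: cooling uses 336 of 336 (binding); catalyst uses 180 of 180 (binding).
The binding rows give the dual system: 6·y_cooling + 1·y_catalyst = 10 and 6·y_cooling + 5·y_catalyst = 26.
Solving: y_cooling = 1, y_catalyst = 4.
Shadow price of cooling = 1.

1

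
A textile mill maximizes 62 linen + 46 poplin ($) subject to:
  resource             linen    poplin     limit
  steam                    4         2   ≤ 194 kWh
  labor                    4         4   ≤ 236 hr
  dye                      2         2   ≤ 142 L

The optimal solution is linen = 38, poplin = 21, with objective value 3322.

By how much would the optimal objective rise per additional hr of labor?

7.5

Check each constraint at x*: steam 194/194 (tight); labor 236/236 (tight); dye 118/142 (slack 24).
By complementary slackness, y = 0 for the non-binding constraint.
Dual feasibility on the basic columns requires 4·y_steam + 4·y_labor = 62, 2·y_steam + 4·y_labor = 46.
→ y_steam = 8 and y_labor = 7.5.
Shadow price of labor = 7.5.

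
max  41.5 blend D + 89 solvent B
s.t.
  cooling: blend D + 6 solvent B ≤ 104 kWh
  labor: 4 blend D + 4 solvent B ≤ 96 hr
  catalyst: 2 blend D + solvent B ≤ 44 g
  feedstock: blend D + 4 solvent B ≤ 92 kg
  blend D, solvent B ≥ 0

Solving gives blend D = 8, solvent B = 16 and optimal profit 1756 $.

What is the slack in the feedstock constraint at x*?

feedstock used = 1·8 + 4·16 = 72; slack = 92 − 72 = 20.

20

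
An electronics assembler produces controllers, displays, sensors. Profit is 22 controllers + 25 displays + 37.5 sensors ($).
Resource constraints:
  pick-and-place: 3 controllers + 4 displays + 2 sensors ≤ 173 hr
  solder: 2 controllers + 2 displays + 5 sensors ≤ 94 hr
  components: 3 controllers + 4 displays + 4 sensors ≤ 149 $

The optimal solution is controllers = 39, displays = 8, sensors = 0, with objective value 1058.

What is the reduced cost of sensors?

Binding: solder and components. Non-binding: pick-and-place (24 unused).
By complementary slackness, y = 0 for the non-binding constraint.
The binding rows give the dual system: 2·y_solder + 3·y_components = 22 and 2·y_solder + 4·y_components = 25.
This yields shadow prices y_solder = 6.5, y_components = 3.
Reduced cost of sensors: c₃ − yᵀa₃ = 37.5 − (6.5·5 + 3·4) = 37.5 − 44.5 = -7.

-7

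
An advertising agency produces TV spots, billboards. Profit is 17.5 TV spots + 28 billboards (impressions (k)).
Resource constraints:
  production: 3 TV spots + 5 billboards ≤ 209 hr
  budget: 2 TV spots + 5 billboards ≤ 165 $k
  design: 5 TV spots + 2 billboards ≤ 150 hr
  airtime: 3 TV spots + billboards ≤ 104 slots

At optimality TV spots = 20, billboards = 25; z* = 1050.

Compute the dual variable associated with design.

1.5

At the optimum: production uses 185 of 209 (slack = 24); budget uses 165 of 165 (binding); design uses 150 of 150 (binding); airtime uses 85 of 104 (slack = 19).
Since production, airtime are not tight, their duals are 0.
From A_Bᵀ y = c: 2·y_budget + 5·y_design = 17.5; 5·y_budget + 2·y_design = 28.
Solving: y_budget = 5, y_design = 1.5.
Shadow price of design = 1.5.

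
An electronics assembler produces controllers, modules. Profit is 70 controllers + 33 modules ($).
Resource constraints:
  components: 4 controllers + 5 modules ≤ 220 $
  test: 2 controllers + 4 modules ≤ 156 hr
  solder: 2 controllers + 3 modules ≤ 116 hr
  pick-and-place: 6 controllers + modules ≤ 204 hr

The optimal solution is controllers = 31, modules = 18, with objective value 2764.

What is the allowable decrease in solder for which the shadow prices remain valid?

Binding constraints: solder, pick-and-place. The basis is B = [[2,3],[6,1]] with det -16.
Per unit decrease in solder, x* moves by d = (0.0625, -0.375).
The basis stays optimal until modules reaches 0; allowable decrease = 48 hr.

48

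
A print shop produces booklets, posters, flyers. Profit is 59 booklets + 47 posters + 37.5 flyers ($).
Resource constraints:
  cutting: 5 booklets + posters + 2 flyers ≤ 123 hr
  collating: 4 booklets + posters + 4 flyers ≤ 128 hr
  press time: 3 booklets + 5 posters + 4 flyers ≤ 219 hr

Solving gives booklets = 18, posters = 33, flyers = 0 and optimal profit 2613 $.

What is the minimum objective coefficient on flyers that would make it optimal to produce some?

Binding: cutting and press time. Non-binding: collating (23 unused).
Slack constraints have shadow price 0 (complementary slackness).
The binding rows give the dual system: 5·y_cutting + 3·y_press time = 59 and 1·y_cutting + 5·y_press time = 47.
Solving: y_cutting = 7, y_press time = 8.
flyers enters the basis when its profit ≥ yᵀa₃ = 7·2 + 8·4 = 46.

46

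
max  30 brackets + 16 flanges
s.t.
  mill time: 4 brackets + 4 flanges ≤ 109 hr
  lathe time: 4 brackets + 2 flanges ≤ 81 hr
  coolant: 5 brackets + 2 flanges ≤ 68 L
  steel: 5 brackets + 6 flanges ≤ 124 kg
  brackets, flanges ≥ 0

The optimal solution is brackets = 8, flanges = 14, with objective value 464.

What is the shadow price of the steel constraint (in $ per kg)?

Check each constraint at x*: mill time 88/109 (slack 21); lathe time 60/81 (slack 21); coolant 68/68 (tight); steel 124/124 (tight).
By complementary slackness, y = 0 for the non-binding constraints.
The binding rows give the dual system: 5·y_coolant + 5·y_steel = 30 and 2·y_coolant + 6·y_steel = 16.
→ y_coolant = 5 and y_steel = 1.
Shadow price of steel = 1.

1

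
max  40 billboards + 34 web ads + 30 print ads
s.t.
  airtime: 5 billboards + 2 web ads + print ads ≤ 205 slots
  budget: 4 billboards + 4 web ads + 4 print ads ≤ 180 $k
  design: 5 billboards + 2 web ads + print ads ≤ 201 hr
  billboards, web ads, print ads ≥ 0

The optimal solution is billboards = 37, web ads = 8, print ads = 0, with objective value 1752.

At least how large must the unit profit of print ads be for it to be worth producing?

32

At the optimum: airtime uses 201 of 205 (slack = 4); budget uses 180 of 180 (binding); design uses 201 of 201 (binding).
Slack constraints have shadow price 0 (complementary slackness).
Dual feasibility on the basic columns requires 4·y_budget + 5·y_design = 40, 4·y_budget + 2·y_design = 34.
This yields shadow prices y_budget = 7.5, y_design = 2.
print ads enters the basis when its profit ≥ yᵀa₃ = 7.5·4 + 2·1 = 32.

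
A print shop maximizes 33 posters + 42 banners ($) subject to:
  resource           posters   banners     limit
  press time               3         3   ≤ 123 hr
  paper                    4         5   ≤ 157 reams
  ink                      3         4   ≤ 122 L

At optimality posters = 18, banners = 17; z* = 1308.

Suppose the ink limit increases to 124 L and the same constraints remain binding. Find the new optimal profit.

Binding: paper and ink. Non-binding: press time (18 unused).
By complementary slackness, y = 0 for the non-binding constraint.
Dual feasibility on the basic columns requires 4·y_paper + 3·y_ink = 33, 5·y_paper + 4·y_ink = 42.
Solving: y_paper = 6, y_ink = 3.
Δz = y_ink·Δb = 3 × (2) = 6, so new z* = 1308 + 6 = 1314.

1314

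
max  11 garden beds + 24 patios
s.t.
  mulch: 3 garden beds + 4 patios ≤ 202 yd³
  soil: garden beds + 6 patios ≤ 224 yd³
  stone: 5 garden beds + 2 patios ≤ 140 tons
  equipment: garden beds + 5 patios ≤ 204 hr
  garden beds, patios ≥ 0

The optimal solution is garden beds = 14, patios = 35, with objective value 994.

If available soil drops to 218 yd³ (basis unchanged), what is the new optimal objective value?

973

Binding: soil and stone. Non-binding: mulch (20 unused), equipment (15 unused).
By complementary slackness, y = 0 for the non-binding constraints.
The binding rows give the dual system: 1·y_soil + 5·y_stone = 11 and 6·y_soil + 2·y_stone = 24.
→ y_soil = 3.5 and y_stone = 1.5.
Δz = y_soil·Δb = 3.5 × (-6) = -21, so new z* = 994 − 21 = 973.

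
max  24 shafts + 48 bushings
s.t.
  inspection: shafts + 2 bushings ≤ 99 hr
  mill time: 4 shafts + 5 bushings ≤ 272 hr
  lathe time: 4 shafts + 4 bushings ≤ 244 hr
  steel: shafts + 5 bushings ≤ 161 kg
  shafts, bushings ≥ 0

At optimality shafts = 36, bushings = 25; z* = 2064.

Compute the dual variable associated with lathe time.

4.5

Check each constraint at x*: inspection 86/99 (slack 13); mill time 269/272 (slack 3); lathe time 244/244 (tight); steel 161/161 (tight).
Since inspection, mill time are not tight, their duals are 0.
The binding rows give the dual system: 4·y_lathe time + 1·y_steel = 24 and 4·y_lathe time + 5·y_steel = 48.
Solving: y_lathe time = 4.5, y_steel = 6.
Shadow price of lathe time = 4.5.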